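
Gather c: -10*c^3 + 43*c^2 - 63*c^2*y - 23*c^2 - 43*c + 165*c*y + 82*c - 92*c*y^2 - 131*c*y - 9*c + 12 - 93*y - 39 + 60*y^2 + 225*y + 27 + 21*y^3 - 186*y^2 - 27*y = -10*c^3 + c^2*(20 - 63*y) + c*(-92*y^2 + 34*y + 30) + 21*y^3 - 126*y^2 + 105*y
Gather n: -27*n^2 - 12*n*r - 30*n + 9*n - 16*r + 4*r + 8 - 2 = -27*n^2 + n*(-12*r - 21) - 12*r + 6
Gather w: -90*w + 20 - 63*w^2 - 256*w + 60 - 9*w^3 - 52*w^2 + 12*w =-9*w^3 - 115*w^2 - 334*w + 80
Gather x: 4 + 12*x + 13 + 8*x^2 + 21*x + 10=8*x^2 + 33*x + 27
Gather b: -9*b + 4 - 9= -9*b - 5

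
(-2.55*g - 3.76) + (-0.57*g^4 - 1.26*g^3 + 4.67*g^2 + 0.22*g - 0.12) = -0.57*g^4 - 1.26*g^3 + 4.67*g^2 - 2.33*g - 3.88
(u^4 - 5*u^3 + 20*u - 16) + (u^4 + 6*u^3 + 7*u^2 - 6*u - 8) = 2*u^4 + u^3 + 7*u^2 + 14*u - 24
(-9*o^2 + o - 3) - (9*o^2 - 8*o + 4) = -18*o^2 + 9*o - 7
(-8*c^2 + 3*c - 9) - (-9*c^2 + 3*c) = c^2 - 9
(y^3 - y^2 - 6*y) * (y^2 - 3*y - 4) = y^5 - 4*y^4 - 7*y^3 + 22*y^2 + 24*y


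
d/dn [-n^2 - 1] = -2*n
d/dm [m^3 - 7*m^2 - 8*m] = 3*m^2 - 14*m - 8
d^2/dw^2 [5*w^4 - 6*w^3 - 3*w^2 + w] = 60*w^2 - 36*w - 6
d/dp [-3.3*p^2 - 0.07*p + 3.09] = -6.6*p - 0.07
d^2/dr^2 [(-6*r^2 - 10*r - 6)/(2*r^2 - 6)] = 2*(-5*r^3 - 36*r^2 - 45*r - 36)/(r^6 - 9*r^4 + 27*r^2 - 27)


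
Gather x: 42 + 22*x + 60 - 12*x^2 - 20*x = -12*x^2 + 2*x + 102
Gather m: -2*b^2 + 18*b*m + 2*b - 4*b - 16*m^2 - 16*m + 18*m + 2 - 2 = -2*b^2 - 2*b - 16*m^2 + m*(18*b + 2)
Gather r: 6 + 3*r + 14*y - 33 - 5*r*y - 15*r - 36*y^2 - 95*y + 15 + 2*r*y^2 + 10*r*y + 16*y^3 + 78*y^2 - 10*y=r*(2*y^2 + 5*y - 12) + 16*y^3 + 42*y^2 - 91*y - 12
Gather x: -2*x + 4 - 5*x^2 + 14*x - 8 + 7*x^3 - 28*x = 7*x^3 - 5*x^2 - 16*x - 4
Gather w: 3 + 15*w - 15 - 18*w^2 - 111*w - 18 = -18*w^2 - 96*w - 30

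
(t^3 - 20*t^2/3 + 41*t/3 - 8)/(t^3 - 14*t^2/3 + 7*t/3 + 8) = (t - 1)/(t + 1)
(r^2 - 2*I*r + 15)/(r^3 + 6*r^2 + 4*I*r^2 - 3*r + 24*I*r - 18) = (r - 5*I)/(r^2 + r*(6 + I) + 6*I)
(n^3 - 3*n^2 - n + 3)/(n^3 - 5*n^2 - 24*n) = (-n^3 + 3*n^2 + n - 3)/(n*(-n^2 + 5*n + 24))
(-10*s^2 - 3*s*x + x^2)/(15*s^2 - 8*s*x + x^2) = (2*s + x)/(-3*s + x)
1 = 1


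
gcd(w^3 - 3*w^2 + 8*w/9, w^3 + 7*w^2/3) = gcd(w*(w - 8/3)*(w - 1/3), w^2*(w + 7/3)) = w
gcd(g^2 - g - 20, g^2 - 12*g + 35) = g - 5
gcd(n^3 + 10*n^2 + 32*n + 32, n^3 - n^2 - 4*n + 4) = n + 2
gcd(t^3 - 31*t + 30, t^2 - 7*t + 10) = t - 5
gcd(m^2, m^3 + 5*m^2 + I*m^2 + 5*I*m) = m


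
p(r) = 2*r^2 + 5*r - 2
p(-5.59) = 32.55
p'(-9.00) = -31.00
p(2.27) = 19.66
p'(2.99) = 16.96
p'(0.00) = 5.00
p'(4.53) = 23.12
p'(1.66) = 11.64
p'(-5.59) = -17.36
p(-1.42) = -5.07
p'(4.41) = 22.64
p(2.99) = 30.83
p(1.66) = 11.81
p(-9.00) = 115.00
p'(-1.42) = -0.68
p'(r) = 4*r + 5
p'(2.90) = 16.60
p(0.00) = -2.00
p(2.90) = 29.32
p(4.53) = 61.69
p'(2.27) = 14.08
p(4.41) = 58.95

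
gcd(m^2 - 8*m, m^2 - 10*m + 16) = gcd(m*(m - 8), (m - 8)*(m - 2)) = m - 8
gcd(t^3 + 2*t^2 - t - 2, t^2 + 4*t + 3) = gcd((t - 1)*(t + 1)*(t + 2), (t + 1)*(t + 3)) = t + 1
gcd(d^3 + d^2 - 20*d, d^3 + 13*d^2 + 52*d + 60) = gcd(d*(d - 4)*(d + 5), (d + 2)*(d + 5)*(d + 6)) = d + 5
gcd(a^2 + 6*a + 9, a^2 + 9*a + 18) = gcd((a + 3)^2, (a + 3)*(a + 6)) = a + 3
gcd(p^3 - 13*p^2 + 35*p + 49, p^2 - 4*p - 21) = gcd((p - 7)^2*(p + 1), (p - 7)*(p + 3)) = p - 7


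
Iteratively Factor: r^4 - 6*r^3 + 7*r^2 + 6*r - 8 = (r - 2)*(r^3 - 4*r^2 - r + 4) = (r - 2)*(r - 1)*(r^2 - 3*r - 4) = (r - 2)*(r - 1)*(r + 1)*(r - 4)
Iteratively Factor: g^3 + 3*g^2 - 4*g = (g - 1)*(g^2 + 4*g) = (g - 1)*(g + 4)*(g)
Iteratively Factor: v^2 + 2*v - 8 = (v - 2)*(v + 4)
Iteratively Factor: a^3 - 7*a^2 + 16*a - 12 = (a - 2)*(a^2 - 5*a + 6) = (a - 3)*(a - 2)*(a - 2)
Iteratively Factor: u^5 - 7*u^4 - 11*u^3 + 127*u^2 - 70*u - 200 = (u - 5)*(u^4 - 2*u^3 - 21*u^2 + 22*u + 40) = (u - 5)*(u + 1)*(u^3 - 3*u^2 - 18*u + 40) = (u - 5)^2*(u + 1)*(u^2 + 2*u - 8) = (u - 5)^2*(u - 2)*(u + 1)*(u + 4)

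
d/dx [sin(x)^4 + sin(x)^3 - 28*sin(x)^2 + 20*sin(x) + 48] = (4*sin(x)^3 + 3*sin(x)^2 - 56*sin(x) + 20)*cos(x)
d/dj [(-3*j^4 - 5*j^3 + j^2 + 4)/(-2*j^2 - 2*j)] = (6*j^5 + 14*j^4 + 10*j^3 - j^2 + 8*j + 4)/(2*j^2*(j^2 + 2*j + 1))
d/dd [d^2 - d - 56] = 2*d - 1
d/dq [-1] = 0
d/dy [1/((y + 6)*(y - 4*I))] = ((-y + 4*I)*(y + 6) - (y - 4*I)^2)/((y + 6)^2*(y - 4*I)^3)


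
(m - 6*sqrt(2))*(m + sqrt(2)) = m^2 - 5*sqrt(2)*m - 12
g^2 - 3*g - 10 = (g - 5)*(g + 2)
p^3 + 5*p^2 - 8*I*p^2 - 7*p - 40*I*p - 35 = (p + 5)*(p - 7*I)*(p - I)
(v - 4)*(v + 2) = v^2 - 2*v - 8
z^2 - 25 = (z - 5)*(z + 5)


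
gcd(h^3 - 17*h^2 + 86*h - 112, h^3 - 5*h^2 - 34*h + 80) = h^2 - 10*h + 16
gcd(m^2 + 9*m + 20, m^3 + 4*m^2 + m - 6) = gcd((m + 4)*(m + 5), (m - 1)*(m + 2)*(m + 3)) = 1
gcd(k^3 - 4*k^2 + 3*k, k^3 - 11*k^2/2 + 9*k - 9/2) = k^2 - 4*k + 3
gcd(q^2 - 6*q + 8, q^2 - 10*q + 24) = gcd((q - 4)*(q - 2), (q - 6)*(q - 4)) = q - 4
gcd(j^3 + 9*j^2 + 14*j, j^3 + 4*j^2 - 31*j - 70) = j^2 + 9*j + 14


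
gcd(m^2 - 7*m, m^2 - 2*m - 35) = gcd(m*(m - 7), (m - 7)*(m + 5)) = m - 7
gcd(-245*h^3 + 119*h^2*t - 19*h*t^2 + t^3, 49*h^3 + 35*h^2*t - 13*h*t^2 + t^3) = 49*h^2 - 14*h*t + t^2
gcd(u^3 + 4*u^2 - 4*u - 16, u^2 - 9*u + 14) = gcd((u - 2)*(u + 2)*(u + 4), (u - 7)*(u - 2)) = u - 2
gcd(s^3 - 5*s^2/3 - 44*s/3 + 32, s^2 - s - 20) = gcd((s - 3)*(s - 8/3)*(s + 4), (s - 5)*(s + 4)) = s + 4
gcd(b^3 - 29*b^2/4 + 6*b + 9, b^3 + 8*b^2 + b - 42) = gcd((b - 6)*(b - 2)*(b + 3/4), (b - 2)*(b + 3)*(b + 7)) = b - 2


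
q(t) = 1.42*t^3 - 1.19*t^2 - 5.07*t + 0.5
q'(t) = 4.26*t^2 - 2.38*t - 5.07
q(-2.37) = -13.07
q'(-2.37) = 24.50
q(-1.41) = 1.30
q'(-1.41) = 6.76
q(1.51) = -4.98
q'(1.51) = 1.05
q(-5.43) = -234.40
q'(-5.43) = 133.46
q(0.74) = -3.33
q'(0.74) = -4.50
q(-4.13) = -98.89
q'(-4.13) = 77.42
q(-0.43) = 2.35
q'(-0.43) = -3.26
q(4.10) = 57.58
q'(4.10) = 56.78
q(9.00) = 893.66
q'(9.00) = 318.57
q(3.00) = 12.92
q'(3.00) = 26.13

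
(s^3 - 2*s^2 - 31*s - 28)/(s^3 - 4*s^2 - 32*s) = (s^2 - 6*s - 7)/(s*(s - 8))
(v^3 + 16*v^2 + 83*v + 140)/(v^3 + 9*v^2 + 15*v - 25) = (v^2 + 11*v + 28)/(v^2 + 4*v - 5)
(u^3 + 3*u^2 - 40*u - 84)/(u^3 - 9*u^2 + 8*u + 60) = (u + 7)/(u - 5)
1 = 1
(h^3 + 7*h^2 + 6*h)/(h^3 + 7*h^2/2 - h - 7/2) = 2*h*(h + 6)/(2*h^2 + 5*h - 7)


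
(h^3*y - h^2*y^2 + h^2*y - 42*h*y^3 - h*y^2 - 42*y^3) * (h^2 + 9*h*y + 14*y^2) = h^5*y + 8*h^4*y^2 + h^4*y - 37*h^3*y^3 + 8*h^3*y^2 - 392*h^2*y^4 - 37*h^2*y^3 - 588*h*y^5 - 392*h*y^4 - 588*y^5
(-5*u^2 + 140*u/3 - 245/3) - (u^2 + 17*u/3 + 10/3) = -6*u^2 + 41*u - 85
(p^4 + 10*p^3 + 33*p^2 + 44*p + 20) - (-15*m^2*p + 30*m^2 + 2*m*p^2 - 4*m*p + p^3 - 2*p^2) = 15*m^2*p - 30*m^2 - 2*m*p^2 + 4*m*p + p^4 + 9*p^3 + 35*p^2 + 44*p + 20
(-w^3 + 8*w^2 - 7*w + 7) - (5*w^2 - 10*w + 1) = -w^3 + 3*w^2 + 3*w + 6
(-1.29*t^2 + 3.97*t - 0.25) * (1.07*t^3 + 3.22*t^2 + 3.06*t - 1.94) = -1.3803*t^5 + 0.0941000000000001*t^4 + 8.5685*t^3 + 13.8458*t^2 - 8.4668*t + 0.485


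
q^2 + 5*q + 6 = (q + 2)*(q + 3)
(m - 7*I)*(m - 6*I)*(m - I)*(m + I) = m^4 - 13*I*m^3 - 41*m^2 - 13*I*m - 42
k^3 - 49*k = k*(k - 7)*(k + 7)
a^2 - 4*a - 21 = (a - 7)*(a + 3)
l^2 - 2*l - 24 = (l - 6)*(l + 4)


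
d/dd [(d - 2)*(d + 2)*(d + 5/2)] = 3*d^2 + 5*d - 4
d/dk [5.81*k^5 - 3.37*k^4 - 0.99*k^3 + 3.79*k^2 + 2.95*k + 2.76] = 29.05*k^4 - 13.48*k^3 - 2.97*k^2 + 7.58*k + 2.95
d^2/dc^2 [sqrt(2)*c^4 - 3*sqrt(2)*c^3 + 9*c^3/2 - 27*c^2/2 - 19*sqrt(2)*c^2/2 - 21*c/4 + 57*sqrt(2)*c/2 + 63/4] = 12*sqrt(2)*c^2 - 18*sqrt(2)*c + 27*c - 27 - 19*sqrt(2)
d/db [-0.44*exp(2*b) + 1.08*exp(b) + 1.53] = (1.08 - 0.88*exp(b))*exp(b)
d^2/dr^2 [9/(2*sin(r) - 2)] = -(9*sin(r) + 18)/(2*(sin(r) - 1)^2)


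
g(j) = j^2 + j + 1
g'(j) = 2*j + 1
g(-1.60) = 1.96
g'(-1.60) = -2.20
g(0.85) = 2.57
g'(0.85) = 2.70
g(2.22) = 8.15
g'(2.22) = 5.44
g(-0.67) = 0.78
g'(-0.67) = -0.34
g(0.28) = 1.36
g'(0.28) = 1.56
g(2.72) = 11.12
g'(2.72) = 6.44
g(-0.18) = 0.85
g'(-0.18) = 0.64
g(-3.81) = 11.71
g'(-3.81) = -6.62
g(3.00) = 13.00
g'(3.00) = 7.00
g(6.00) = 43.00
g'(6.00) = 13.00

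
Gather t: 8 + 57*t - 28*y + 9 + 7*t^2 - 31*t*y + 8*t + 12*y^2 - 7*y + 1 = 7*t^2 + t*(65 - 31*y) + 12*y^2 - 35*y + 18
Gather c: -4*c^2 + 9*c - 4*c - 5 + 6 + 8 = -4*c^2 + 5*c + 9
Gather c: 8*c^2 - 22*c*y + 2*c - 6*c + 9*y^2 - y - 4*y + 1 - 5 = 8*c^2 + c*(-22*y - 4) + 9*y^2 - 5*y - 4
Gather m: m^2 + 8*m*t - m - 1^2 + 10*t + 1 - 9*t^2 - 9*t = m^2 + m*(8*t - 1) - 9*t^2 + t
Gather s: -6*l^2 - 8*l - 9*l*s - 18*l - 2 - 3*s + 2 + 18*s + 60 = -6*l^2 - 26*l + s*(15 - 9*l) + 60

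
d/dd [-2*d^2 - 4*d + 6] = -4*d - 4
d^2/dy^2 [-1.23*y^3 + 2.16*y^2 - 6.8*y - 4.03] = 4.32 - 7.38*y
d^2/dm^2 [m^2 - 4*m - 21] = 2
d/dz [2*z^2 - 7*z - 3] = 4*z - 7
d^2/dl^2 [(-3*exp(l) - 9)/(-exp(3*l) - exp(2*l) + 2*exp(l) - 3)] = (12*exp(6*l) + 90*exp(5*l) + 126*exp(4*l) - 111*exp(3*l) - 351*exp(2*l) - 54*exp(l) + 81)*exp(l)/(exp(9*l) + 3*exp(8*l) - 3*exp(7*l) - 2*exp(6*l) + 24*exp(5*l) - 15*exp(4*l) - 17*exp(3*l) + 63*exp(2*l) - 54*exp(l) + 27)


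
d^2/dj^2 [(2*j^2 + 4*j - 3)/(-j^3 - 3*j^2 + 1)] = 2*(-2*j^6 - 12*j^5 - 18*j^4 + 22*j^3 + 39*j^2 - 27*j + 7)/(j^9 + 9*j^8 + 27*j^7 + 24*j^6 - 18*j^5 - 27*j^4 + 3*j^3 + 9*j^2 - 1)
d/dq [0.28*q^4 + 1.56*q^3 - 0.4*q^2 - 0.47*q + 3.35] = 1.12*q^3 + 4.68*q^2 - 0.8*q - 0.47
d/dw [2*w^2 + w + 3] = 4*w + 1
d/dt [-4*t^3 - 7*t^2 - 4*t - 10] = -12*t^2 - 14*t - 4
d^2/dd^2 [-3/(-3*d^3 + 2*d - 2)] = 6*(-9*d*(3*d^3 - 2*d + 2) + (9*d^2 - 2)^2)/(3*d^3 - 2*d + 2)^3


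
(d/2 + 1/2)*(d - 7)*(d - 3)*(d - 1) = d^4/2 - 5*d^3 + 10*d^2 + 5*d - 21/2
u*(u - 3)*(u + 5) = u^3 + 2*u^2 - 15*u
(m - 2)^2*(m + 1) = m^3 - 3*m^2 + 4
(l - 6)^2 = l^2 - 12*l + 36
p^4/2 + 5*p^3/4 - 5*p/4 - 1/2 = (p/2 + 1/2)*(p - 1)*(p + 1/2)*(p + 2)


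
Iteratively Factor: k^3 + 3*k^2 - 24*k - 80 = (k + 4)*(k^2 - k - 20) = (k + 4)^2*(k - 5)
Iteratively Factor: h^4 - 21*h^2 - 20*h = (h - 5)*(h^3 + 5*h^2 + 4*h) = (h - 5)*(h + 1)*(h^2 + 4*h) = h*(h - 5)*(h + 1)*(h + 4)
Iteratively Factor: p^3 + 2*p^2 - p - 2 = (p + 2)*(p^2 - 1) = (p - 1)*(p + 2)*(p + 1)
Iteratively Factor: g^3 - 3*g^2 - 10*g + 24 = (g + 3)*(g^2 - 6*g + 8) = (g - 4)*(g + 3)*(g - 2)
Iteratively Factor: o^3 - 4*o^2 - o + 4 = (o - 1)*(o^2 - 3*o - 4) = (o - 1)*(o + 1)*(o - 4)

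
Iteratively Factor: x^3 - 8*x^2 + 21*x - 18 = (x - 3)*(x^2 - 5*x + 6) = (x - 3)*(x - 2)*(x - 3)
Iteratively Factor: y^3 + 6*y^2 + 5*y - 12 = (y - 1)*(y^2 + 7*y + 12) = (y - 1)*(y + 3)*(y + 4)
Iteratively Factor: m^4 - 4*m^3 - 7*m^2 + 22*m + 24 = (m + 2)*(m^3 - 6*m^2 + 5*m + 12) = (m - 3)*(m + 2)*(m^2 - 3*m - 4) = (m - 4)*(m - 3)*(m + 2)*(m + 1)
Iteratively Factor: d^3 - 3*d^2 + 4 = (d - 2)*(d^2 - d - 2) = (d - 2)*(d + 1)*(d - 2)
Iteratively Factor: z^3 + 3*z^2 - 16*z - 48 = (z - 4)*(z^2 + 7*z + 12) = (z - 4)*(z + 3)*(z + 4)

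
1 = 1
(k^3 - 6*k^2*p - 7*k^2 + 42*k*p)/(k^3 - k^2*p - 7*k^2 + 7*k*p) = (-k + 6*p)/(-k + p)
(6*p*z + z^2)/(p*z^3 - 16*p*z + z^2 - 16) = z*(6*p + z)/(p*z^3 - 16*p*z + z^2 - 16)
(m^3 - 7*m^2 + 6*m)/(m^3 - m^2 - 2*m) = (-m^2 + 7*m - 6)/(-m^2 + m + 2)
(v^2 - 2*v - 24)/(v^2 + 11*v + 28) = (v - 6)/(v + 7)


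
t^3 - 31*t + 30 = (t - 5)*(t - 1)*(t + 6)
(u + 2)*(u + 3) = u^2 + 5*u + 6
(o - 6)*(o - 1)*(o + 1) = o^3 - 6*o^2 - o + 6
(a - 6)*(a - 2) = a^2 - 8*a + 12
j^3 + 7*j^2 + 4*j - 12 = (j - 1)*(j + 2)*(j + 6)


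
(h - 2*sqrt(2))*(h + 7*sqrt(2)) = h^2 + 5*sqrt(2)*h - 28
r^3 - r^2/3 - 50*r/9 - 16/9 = (r - 8/3)*(r + 1/3)*(r + 2)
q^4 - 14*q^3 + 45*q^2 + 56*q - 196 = (q - 7)^2*(q - 2)*(q + 2)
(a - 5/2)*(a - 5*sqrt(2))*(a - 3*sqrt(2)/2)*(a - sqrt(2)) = a^4 - 15*sqrt(2)*a^3/2 - 5*a^3/2 + 75*sqrt(2)*a^2/4 + 28*a^2 - 70*a - 15*sqrt(2)*a + 75*sqrt(2)/2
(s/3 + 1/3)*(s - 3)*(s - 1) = s^3/3 - s^2 - s/3 + 1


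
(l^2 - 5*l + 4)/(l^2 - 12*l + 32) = (l - 1)/(l - 8)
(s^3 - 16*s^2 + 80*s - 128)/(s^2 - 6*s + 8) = (s^2 - 12*s + 32)/(s - 2)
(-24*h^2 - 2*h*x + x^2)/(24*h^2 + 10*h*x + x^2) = (-6*h + x)/(6*h + x)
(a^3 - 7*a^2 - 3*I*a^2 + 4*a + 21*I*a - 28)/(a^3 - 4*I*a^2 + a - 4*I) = (a - 7)/(a - I)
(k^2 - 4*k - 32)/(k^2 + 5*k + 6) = (k^2 - 4*k - 32)/(k^2 + 5*k + 6)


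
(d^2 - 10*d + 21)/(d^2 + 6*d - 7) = (d^2 - 10*d + 21)/(d^2 + 6*d - 7)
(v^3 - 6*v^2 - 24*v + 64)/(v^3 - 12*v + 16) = (v - 8)/(v - 2)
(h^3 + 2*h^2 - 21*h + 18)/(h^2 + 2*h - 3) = (h^2 + 3*h - 18)/(h + 3)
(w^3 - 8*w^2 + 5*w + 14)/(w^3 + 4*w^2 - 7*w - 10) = (w - 7)/(w + 5)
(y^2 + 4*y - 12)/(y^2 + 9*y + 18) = (y - 2)/(y + 3)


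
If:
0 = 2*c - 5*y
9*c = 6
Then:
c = 2/3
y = 4/15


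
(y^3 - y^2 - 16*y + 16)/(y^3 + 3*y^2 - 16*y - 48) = (y - 1)/(y + 3)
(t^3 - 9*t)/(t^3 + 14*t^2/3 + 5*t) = 3*(t - 3)/(3*t + 5)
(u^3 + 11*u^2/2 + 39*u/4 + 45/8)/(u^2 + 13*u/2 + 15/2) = (u^2 + 4*u + 15/4)/(u + 5)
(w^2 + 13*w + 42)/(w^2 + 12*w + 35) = (w + 6)/(w + 5)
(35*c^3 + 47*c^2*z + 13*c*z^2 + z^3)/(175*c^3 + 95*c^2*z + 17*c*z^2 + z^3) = (c + z)/(5*c + z)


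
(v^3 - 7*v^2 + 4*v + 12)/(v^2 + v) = v - 8 + 12/v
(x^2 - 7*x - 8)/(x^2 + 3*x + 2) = (x - 8)/(x + 2)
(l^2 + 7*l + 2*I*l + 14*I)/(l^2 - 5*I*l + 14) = (l + 7)/(l - 7*I)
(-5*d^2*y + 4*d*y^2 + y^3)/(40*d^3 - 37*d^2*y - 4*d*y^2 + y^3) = y/(-8*d + y)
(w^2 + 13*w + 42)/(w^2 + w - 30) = (w + 7)/(w - 5)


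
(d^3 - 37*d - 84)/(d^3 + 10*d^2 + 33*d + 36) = (d - 7)/(d + 3)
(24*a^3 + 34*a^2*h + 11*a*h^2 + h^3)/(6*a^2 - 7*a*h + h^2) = (24*a^3 + 34*a^2*h + 11*a*h^2 + h^3)/(6*a^2 - 7*a*h + h^2)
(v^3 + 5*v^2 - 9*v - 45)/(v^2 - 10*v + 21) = (v^2 + 8*v + 15)/(v - 7)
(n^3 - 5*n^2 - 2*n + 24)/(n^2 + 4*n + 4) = (n^2 - 7*n + 12)/(n + 2)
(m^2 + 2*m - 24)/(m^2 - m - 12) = (m + 6)/(m + 3)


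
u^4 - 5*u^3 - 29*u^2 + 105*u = u*(u - 7)*(u - 3)*(u + 5)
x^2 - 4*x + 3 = (x - 3)*(x - 1)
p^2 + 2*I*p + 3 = (p - I)*(p + 3*I)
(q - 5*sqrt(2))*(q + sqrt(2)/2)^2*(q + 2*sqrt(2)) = q^4 - 2*sqrt(2)*q^3 - 51*q^2/2 - 43*sqrt(2)*q/2 - 10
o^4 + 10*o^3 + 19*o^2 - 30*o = o*(o - 1)*(o + 5)*(o + 6)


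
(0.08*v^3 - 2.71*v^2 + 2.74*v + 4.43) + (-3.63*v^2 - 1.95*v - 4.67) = 0.08*v^3 - 6.34*v^2 + 0.79*v - 0.24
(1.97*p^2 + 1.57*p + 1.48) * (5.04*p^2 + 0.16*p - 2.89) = 9.9288*p^4 + 8.228*p^3 + 2.0171*p^2 - 4.3005*p - 4.2772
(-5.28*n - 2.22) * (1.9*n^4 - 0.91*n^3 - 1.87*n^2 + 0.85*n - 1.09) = -10.032*n^5 + 0.5868*n^4 + 11.8938*n^3 - 0.3366*n^2 + 3.8682*n + 2.4198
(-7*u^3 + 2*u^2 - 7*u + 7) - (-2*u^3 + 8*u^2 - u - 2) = -5*u^3 - 6*u^2 - 6*u + 9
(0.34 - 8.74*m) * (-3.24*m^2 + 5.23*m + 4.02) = 28.3176*m^3 - 46.8118*m^2 - 33.3566*m + 1.3668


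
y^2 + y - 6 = (y - 2)*(y + 3)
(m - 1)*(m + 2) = m^2 + m - 2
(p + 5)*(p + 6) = p^2 + 11*p + 30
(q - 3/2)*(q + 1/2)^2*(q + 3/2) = q^4 + q^3 - 2*q^2 - 9*q/4 - 9/16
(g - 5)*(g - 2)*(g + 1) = g^3 - 6*g^2 + 3*g + 10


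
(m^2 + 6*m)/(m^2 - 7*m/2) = 2*(m + 6)/(2*m - 7)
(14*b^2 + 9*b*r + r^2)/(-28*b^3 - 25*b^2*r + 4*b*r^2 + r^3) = (2*b + r)/(-4*b^2 - 3*b*r + r^2)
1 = 1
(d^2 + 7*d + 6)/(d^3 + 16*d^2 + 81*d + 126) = (d + 1)/(d^2 + 10*d + 21)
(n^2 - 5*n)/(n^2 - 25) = n/(n + 5)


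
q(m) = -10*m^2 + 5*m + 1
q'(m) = 5 - 20*m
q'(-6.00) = 125.00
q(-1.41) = -25.93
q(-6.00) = -389.00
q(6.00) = -329.00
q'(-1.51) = 35.20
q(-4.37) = -211.82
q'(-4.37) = 92.40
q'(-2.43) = 53.60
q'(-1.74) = 39.80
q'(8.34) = -161.80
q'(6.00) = -115.00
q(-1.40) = -25.60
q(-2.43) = -70.20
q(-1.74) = -37.98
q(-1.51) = -29.35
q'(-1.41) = 33.20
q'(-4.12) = 87.40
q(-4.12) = -189.34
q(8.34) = -652.86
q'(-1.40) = 33.00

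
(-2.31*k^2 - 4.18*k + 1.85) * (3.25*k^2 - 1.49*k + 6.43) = -7.5075*k^4 - 10.1431*k^3 - 2.6126*k^2 - 29.6339*k + 11.8955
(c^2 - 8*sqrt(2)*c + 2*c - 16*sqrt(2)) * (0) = 0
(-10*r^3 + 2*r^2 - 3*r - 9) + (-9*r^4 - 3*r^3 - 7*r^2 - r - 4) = -9*r^4 - 13*r^3 - 5*r^2 - 4*r - 13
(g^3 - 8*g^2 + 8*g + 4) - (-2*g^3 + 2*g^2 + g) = 3*g^3 - 10*g^2 + 7*g + 4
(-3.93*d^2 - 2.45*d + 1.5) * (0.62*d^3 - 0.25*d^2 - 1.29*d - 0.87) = -2.4366*d^5 - 0.5365*d^4 + 6.6122*d^3 + 6.2046*d^2 + 0.1965*d - 1.305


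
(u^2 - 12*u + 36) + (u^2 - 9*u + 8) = 2*u^2 - 21*u + 44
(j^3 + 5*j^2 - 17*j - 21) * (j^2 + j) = j^5 + 6*j^4 - 12*j^3 - 38*j^2 - 21*j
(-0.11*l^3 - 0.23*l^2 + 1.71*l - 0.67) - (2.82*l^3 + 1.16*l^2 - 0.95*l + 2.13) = -2.93*l^3 - 1.39*l^2 + 2.66*l - 2.8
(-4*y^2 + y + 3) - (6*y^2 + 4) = -10*y^2 + y - 1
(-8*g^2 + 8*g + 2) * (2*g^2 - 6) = -16*g^4 + 16*g^3 + 52*g^2 - 48*g - 12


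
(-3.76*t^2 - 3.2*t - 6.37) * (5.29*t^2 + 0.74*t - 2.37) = -19.8904*t^4 - 19.7104*t^3 - 27.1541*t^2 + 2.8702*t + 15.0969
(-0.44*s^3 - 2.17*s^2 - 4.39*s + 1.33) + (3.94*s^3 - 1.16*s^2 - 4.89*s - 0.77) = 3.5*s^3 - 3.33*s^2 - 9.28*s + 0.56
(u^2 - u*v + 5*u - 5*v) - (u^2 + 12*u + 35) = -u*v - 7*u - 5*v - 35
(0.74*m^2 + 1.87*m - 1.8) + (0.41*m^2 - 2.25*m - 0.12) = 1.15*m^2 - 0.38*m - 1.92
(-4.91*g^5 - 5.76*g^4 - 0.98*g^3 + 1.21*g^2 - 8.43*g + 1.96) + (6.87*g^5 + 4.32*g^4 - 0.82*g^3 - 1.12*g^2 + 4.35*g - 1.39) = 1.96*g^5 - 1.44*g^4 - 1.8*g^3 + 0.0899999999999999*g^2 - 4.08*g + 0.57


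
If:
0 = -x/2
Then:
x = 0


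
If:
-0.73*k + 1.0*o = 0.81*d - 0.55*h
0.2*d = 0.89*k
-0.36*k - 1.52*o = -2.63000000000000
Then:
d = 32.5097222222222 - 18.7888888888889*o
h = 57.5744191919192 - 35.0931313131313*o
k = 7.30555555555556 - 4.22222222222222*o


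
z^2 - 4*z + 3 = (z - 3)*(z - 1)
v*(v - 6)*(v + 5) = v^3 - v^2 - 30*v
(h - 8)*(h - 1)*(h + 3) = h^3 - 6*h^2 - 19*h + 24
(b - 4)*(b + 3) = b^2 - b - 12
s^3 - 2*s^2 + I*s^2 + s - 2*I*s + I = (s - 1)^2*(s + I)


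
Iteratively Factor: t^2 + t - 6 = (t - 2)*(t + 3)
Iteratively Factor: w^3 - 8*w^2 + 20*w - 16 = (w - 2)*(w^2 - 6*w + 8) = (w - 2)^2*(w - 4)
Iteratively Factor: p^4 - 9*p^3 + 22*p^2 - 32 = (p - 2)*(p^3 - 7*p^2 + 8*p + 16) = (p - 4)*(p - 2)*(p^2 - 3*p - 4) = (p - 4)*(p - 2)*(p + 1)*(p - 4)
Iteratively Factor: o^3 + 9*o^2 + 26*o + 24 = (o + 4)*(o^2 + 5*o + 6) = (o + 3)*(o + 4)*(o + 2)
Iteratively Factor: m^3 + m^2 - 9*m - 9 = (m + 1)*(m^2 - 9) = (m - 3)*(m + 1)*(m + 3)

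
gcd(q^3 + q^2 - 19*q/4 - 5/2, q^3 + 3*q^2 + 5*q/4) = q^2 + 3*q + 5/4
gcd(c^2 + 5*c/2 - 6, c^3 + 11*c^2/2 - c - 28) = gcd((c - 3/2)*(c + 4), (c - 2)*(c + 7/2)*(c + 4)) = c + 4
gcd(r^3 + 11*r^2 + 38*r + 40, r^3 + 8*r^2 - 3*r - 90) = r + 5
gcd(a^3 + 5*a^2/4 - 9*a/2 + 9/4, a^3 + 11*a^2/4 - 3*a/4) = a + 3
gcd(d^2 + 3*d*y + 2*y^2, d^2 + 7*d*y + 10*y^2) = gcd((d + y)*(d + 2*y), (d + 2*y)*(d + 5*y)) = d + 2*y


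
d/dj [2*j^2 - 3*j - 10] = 4*j - 3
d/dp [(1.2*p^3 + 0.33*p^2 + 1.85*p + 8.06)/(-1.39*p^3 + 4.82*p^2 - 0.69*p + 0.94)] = (6.2427*p^4 + 3.487*p^3 + 27.8495*p^2 - 77.078*p + 7.3004)/(1.9321*p^6 - 13.3996*p^5 + 25.1506*p^4 - 9.2648*p^3 + 9.5377*p^2 - 1.2972*p + 0.8836)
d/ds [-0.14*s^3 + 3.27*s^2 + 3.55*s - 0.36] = -0.42*s^2 + 6.54*s + 3.55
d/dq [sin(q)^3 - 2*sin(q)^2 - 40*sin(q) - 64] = (3*sin(q)^2 - 4*sin(q) - 40)*cos(q)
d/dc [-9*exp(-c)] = 9*exp(-c)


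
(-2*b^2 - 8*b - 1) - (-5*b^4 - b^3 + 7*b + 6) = 5*b^4 + b^3 - 2*b^2 - 15*b - 7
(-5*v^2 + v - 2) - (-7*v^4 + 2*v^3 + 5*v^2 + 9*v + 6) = 7*v^4 - 2*v^3 - 10*v^2 - 8*v - 8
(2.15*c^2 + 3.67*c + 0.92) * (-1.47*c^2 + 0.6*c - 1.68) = -3.1605*c^4 - 4.1049*c^3 - 2.7624*c^2 - 5.6136*c - 1.5456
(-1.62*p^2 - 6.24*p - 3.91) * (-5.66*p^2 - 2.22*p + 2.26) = 9.1692*p^4 + 38.9148*p^3 + 32.3222*p^2 - 5.4222*p - 8.8366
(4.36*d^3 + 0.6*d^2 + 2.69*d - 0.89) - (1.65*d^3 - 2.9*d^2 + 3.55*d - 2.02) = 2.71*d^3 + 3.5*d^2 - 0.86*d + 1.13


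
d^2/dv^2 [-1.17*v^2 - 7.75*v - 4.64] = -2.34000000000000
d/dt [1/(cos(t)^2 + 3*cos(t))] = (2*cos(t) + 3)*sin(t)/((cos(t) + 3)^2*cos(t)^2)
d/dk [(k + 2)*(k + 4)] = 2*k + 6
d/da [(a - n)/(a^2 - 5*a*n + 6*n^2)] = (a^2 - 5*a*n + 6*n^2 - (a - n)*(2*a - 5*n))/(a^2 - 5*a*n + 6*n^2)^2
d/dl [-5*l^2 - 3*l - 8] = -10*l - 3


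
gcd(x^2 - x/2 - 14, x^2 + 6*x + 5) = 1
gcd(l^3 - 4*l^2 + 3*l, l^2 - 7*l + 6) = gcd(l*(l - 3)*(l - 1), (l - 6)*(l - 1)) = l - 1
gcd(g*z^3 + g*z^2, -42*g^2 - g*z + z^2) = 1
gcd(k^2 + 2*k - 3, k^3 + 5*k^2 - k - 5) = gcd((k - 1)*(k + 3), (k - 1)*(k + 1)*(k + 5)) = k - 1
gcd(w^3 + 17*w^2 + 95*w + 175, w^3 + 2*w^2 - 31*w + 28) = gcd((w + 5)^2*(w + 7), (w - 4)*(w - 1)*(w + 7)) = w + 7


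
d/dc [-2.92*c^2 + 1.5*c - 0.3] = 1.5 - 5.84*c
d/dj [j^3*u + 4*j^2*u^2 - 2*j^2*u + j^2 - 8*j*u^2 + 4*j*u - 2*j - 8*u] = 3*j^2*u + 8*j*u^2 - 4*j*u + 2*j - 8*u^2 + 4*u - 2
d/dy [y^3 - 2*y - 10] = 3*y^2 - 2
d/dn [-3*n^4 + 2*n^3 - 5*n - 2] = -12*n^3 + 6*n^2 - 5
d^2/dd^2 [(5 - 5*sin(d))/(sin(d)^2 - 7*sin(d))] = 5*(sin(d)^2 + 3*sin(d) + 19 - 43/sin(d) - 42/sin(d)^2 + 98/sin(d)^3)/(sin(d) - 7)^3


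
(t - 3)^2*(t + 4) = t^3 - 2*t^2 - 15*t + 36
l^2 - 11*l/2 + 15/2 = (l - 3)*(l - 5/2)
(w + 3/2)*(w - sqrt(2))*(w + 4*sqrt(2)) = w^3 + 3*w^2/2 + 3*sqrt(2)*w^2 - 8*w + 9*sqrt(2)*w/2 - 12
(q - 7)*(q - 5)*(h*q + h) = h*q^3 - 11*h*q^2 + 23*h*q + 35*h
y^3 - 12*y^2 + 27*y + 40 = (y - 8)*(y - 5)*(y + 1)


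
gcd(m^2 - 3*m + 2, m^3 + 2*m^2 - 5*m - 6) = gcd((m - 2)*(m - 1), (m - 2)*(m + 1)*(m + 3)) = m - 2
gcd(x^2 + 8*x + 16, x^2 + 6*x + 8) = x + 4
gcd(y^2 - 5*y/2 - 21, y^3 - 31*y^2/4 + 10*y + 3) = y - 6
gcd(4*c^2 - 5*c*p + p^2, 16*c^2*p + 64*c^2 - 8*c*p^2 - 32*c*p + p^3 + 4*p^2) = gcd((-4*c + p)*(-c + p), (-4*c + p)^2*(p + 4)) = -4*c + p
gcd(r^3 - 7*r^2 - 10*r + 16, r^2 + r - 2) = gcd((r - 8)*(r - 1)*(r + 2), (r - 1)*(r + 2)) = r^2 + r - 2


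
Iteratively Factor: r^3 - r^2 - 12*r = (r + 3)*(r^2 - 4*r) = r*(r + 3)*(r - 4)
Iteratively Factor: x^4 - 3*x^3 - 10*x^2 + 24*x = (x - 2)*(x^3 - x^2 - 12*x) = (x - 4)*(x - 2)*(x^2 + 3*x) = (x - 4)*(x - 2)*(x + 3)*(x)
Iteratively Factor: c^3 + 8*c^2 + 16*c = (c + 4)*(c^2 + 4*c) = c*(c + 4)*(c + 4)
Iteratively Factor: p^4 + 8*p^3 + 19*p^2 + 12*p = (p + 4)*(p^3 + 4*p^2 + 3*p) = p*(p + 4)*(p^2 + 4*p + 3) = p*(p + 3)*(p + 4)*(p + 1)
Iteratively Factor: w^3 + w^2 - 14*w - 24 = (w + 3)*(w^2 - 2*w - 8) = (w + 2)*(w + 3)*(w - 4)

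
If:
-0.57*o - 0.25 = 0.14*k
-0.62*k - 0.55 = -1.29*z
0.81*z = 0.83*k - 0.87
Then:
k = 2.76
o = -1.12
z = 1.75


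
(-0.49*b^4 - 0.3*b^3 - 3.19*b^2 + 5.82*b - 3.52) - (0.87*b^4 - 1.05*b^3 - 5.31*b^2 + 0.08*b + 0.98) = -1.36*b^4 + 0.75*b^3 + 2.12*b^2 + 5.74*b - 4.5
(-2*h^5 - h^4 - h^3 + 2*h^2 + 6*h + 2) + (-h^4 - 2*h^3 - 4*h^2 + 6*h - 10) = -2*h^5 - 2*h^4 - 3*h^3 - 2*h^2 + 12*h - 8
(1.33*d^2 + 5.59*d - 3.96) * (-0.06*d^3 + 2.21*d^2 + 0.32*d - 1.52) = -0.0798*d^5 + 2.6039*d^4 + 13.0171*d^3 - 8.9844*d^2 - 9.764*d + 6.0192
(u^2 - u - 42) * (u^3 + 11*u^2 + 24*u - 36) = u^5 + 10*u^4 - 29*u^3 - 522*u^2 - 972*u + 1512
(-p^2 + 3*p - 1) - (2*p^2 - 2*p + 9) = -3*p^2 + 5*p - 10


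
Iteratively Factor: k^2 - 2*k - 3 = (k + 1)*(k - 3)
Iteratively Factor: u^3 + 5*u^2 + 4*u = (u + 1)*(u^2 + 4*u) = u*(u + 1)*(u + 4)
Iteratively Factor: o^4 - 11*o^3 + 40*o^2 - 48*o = (o - 3)*(o^3 - 8*o^2 + 16*o) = (o - 4)*(o - 3)*(o^2 - 4*o) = o*(o - 4)*(o - 3)*(o - 4)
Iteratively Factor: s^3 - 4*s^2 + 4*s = (s)*(s^2 - 4*s + 4) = s*(s - 2)*(s - 2)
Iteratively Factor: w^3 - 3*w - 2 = (w + 1)*(w^2 - w - 2) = (w - 2)*(w + 1)*(w + 1)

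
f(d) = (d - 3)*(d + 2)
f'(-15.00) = -31.00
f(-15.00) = 234.00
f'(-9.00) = -19.00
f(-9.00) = 84.00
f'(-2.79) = -6.58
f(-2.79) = 4.57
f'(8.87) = 16.74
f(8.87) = 63.81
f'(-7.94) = -16.88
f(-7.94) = 64.98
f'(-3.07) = -7.14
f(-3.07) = 6.49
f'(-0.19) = -1.38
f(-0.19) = -5.77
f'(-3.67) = -8.34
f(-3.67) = 11.14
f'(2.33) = 3.66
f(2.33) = -2.90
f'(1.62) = 2.24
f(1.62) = -5.00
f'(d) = 2*d - 1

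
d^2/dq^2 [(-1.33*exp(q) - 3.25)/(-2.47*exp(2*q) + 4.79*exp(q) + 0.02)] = (8.11419700000002*exp(4*q) + 95.047329*exp(3*q) - 114.960963*exp(2*q) + 75.083111*exp(q) - 0.310818)*exp(q)/(15.069223*exp(6*q) - 87.669933*exp(5*q) + 169.649727*exp(4*q) - 108.482483*exp(3*q) - 1.373682*exp(2*q) - 0.005748*exp(q) - 8.0e-6)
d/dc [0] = 0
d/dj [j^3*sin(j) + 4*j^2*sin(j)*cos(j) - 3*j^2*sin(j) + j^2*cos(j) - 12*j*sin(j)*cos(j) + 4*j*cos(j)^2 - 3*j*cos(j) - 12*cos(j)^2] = j^3*cos(j) + 2*j^2*sin(j) - 3*j^2*cos(j) + 4*j^2*cos(2*j) - 3*j*sin(j) + 2*j*cos(j) - 12*j*cos(2*j) + 6*sin(2*j) - 3*cos(j) + 2*cos(2*j) + 2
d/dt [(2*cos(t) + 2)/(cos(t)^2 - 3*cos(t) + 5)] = 2*(cos(t)^2 + 2*cos(t) - 8)*sin(t)/(cos(t)^2 - 3*cos(t) + 5)^2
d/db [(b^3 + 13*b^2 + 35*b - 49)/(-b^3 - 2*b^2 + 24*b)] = (11*b^4 + 118*b^3 + 235*b^2 - 196*b + 1176)/(b^2*(b^4 + 4*b^3 - 44*b^2 - 96*b + 576))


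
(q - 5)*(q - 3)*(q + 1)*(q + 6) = q^4 - q^3 - 35*q^2 + 57*q + 90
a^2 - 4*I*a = a*(a - 4*I)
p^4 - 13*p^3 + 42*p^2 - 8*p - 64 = (p - 8)*(p - 4)*(p - 2)*(p + 1)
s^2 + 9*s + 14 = (s + 2)*(s + 7)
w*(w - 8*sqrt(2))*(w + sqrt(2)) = w^3 - 7*sqrt(2)*w^2 - 16*w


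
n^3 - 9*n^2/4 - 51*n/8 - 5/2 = (n - 4)*(n + 1/2)*(n + 5/4)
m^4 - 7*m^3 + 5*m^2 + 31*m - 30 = (m - 5)*(m - 3)*(m - 1)*(m + 2)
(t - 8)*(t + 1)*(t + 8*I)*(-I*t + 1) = -I*t^4 + 9*t^3 + 7*I*t^3 - 63*t^2 + 16*I*t^2 - 72*t - 56*I*t - 64*I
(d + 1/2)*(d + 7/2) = d^2 + 4*d + 7/4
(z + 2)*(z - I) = z^2 + 2*z - I*z - 2*I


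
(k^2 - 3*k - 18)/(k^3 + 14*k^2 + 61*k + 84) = (k - 6)/(k^2 + 11*k + 28)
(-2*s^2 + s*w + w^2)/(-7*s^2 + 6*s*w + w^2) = (2*s + w)/(7*s + w)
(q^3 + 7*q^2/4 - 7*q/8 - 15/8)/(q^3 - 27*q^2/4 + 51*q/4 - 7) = (8*q^2 + 22*q + 15)/(2*(4*q^2 - 23*q + 28))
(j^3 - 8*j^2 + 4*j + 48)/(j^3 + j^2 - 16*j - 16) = (j^2 - 4*j - 12)/(j^2 + 5*j + 4)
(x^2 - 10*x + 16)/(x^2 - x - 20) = (-x^2 + 10*x - 16)/(-x^2 + x + 20)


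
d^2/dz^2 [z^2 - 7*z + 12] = 2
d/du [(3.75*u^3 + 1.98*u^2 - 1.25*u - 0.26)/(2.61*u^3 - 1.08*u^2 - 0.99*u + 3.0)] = (-3.5527136788005e-15*u^5 - 9.2178*u^4 - 0.899999999999998*u^3 + 32.4756*u^2 + 11.3184*u - 4.0074)/(6.8121*u^6 - 5.6376*u^5 - 4.0014*u^4 + 17.7984*u^3 - 5.4999*u^2 - 5.94*u + 9.0)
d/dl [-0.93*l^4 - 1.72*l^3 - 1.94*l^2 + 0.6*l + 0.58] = -3.72*l^3 - 5.16*l^2 - 3.88*l + 0.6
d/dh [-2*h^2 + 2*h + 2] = 2 - 4*h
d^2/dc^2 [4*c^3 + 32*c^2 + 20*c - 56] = 24*c + 64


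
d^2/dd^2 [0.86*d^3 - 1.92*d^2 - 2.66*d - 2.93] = 5.16*d - 3.84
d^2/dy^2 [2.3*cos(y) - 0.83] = -2.3*cos(y)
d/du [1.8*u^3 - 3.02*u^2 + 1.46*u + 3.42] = 5.4*u^2 - 6.04*u + 1.46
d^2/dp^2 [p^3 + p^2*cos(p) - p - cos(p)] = -p^2*cos(p) - 4*p*sin(p) + 6*p + 3*cos(p)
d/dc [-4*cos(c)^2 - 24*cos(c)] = 8*(cos(c) + 3)*sin(c)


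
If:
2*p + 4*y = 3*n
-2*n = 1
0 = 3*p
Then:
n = -1/2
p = 0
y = -3/8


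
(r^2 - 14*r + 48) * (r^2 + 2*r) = r^4 - 12*r^3 + 20*r^2 + 96*r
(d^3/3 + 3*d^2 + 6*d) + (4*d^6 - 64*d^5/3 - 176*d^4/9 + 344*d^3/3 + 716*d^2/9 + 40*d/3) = 4*d^6 - 64*d^5/3 - 176*d^4/9 + 115*d^3 + 743*d^2/9 + 58*d/3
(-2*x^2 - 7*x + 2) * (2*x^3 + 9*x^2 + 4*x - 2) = -4*x^5 - 32*x^4 - 67*x^3 - 6*x^2 + 22*x - 4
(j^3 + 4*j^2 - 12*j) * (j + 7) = j^4 + 11*j^3 + 16*j^2 - 84*j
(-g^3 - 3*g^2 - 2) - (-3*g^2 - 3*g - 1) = -g^3 + 3*g - 1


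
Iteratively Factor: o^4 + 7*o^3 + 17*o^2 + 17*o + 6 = (o + 1)*(o^3 + 6*o^2 + 11*o + 6) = (o + 1)*(o + 2)*(o^2 + 4*o + 3) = (o + 1)^2*(o + 2)*(o + 3)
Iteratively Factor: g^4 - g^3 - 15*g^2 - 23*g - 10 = (g + 1)*(g^3 - 2*g^2 - 13*g - 10) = (g + 1)*(g + 2)*(g^2 - 4*g - 5) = (g + 1)^2*(g + 2)*(g - 5)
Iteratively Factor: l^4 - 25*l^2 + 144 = (l - 4)*(l^3 + 4*l^2 - 9*l - 36) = (l - 4)*(l + 4)*(l^2 - 9) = (l - 4)*(l - 3)*(l + 4)*(l + 3)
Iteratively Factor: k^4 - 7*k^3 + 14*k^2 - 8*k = (k - 2)*(k^3 - 5*k^2 + 4*k) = (k - 4)*(k - 2)*(k^2 - k) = k*(k - 4)*(k - 2)*(k - 1)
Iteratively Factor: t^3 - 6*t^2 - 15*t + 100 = (t - 5)*(t^2 - t - 20) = (t - 5)*(t + 4)*(t - 5)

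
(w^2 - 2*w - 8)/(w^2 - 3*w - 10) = (w - 4)/(w - 5)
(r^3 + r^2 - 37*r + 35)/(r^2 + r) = (r^3 + r^2 - 37*r + 35)/(r*(r + 1))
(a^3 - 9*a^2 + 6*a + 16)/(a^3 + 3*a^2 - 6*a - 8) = (a - 8)/(a + 4)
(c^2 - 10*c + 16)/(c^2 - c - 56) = (c - 2)/(c + 7)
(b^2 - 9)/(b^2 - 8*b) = (b^2 - 9)/(b*(b - 8))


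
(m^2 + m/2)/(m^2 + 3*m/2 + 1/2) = m/(m + 1)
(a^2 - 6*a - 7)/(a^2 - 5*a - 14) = (a + 1)/(a + 2)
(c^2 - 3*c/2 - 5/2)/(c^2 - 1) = (c - 5/2)/(c - 1)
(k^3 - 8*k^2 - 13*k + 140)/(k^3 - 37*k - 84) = (k - 5)/(k + 3)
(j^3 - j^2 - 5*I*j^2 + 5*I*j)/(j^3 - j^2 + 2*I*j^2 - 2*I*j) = (j - 5*I)/(j + 2*I)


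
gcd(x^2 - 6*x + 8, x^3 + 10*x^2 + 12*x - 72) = x - 2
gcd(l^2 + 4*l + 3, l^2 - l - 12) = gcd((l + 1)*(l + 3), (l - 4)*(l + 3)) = l + 3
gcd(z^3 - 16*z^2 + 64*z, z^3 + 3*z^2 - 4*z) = z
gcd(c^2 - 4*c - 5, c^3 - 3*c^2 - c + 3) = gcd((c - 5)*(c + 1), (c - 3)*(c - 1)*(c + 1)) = c + 1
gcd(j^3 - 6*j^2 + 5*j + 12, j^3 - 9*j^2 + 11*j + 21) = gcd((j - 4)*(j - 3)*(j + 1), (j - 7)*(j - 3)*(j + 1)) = j^2 - 2*j - 3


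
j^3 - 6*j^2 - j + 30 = (j - 5)*(j - 3)*(j + 2)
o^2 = o^2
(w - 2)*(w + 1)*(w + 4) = w^3 + 3*w^2 - 6*w - 8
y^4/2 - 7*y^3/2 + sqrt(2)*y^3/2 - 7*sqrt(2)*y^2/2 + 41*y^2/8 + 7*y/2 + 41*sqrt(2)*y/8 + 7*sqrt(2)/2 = (y/2 + sqrt(2)/2)*(y - 4)*(y - 7/2)*(y + 1/2)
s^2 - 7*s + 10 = (s - 5)*(s - 2)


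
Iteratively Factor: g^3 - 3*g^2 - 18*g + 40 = (g - 2)*(g^2 - g - 20) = (g - 2)*(g + 4)*(g - 5)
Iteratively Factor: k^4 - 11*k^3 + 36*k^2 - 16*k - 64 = (k - 4)*(k^3 - 7*k^2 + 8*k + 16) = (k - 4)^2*(k^2 - 3*k - 4) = (k - 4)^3*(k + 1)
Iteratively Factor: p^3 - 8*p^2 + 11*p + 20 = (p + 1)*(p^2 - 9*p + 20) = (p - 5)*(p + 1)*(p - 4)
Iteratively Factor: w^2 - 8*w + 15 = (w - 5)*(w - 3)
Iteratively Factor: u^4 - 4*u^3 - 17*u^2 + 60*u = (u - 3)*(u^3 - u^2 - 20*u) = (u - 3)*(u + 4)*(u^2 - 5*u) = (u - 5)*(u - 3)*(u + 4)*(u)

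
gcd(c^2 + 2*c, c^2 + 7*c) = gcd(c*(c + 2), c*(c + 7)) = c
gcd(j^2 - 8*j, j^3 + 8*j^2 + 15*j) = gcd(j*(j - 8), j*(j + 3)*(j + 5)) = j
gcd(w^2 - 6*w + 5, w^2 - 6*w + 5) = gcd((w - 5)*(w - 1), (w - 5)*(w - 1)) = w^2 - 6*w + 5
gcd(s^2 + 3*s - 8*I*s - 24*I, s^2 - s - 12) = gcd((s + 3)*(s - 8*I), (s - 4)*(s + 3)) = s + 3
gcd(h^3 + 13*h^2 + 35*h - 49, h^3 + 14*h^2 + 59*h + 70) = h + 7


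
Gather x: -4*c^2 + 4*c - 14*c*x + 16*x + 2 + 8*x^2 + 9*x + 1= -4*c^2 + 4*c + 8*x^2 + x*(25 - 14*c) + 3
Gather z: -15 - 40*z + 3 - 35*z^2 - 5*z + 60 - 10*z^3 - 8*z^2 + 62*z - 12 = -10*z^3 - 43*z^2 + 17*z + 36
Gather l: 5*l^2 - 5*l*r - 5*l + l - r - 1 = 5*l^2 + l*(-5*r - 4) - r - 1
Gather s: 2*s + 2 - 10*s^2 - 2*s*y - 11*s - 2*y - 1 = -10*s^2 + s*(-2*y - 9) - 2*y + 1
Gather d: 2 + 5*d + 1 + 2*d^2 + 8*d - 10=2*d^2 + 13*d - 7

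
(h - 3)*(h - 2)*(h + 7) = h^3 + 2*h^2 - 29*h + 42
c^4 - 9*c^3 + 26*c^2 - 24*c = c*(c - 4)*(c - 3)*(c - 2)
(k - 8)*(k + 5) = k^2 - 3*k - 40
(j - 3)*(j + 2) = j^2 - j - 6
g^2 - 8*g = g*(g - 8)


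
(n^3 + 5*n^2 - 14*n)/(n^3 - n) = (n^2 + 5*n - 14)/(n^2 - 1)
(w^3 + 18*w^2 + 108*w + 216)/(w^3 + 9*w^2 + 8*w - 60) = (w^2 + 12*w + 36)/(w^2 + 3*w - 10)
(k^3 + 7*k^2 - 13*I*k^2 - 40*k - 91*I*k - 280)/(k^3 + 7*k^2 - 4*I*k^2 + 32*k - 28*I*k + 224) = (k - 5*I)/(k + 4*I)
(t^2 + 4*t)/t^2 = (t + 4)/t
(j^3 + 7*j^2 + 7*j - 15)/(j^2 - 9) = (j^2 + 4*j - 5)/(j - 3)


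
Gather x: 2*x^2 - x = 2*x^2 - x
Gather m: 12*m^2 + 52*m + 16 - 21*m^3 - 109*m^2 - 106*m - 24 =-21*m^3 - 97*m^2 - 54*m - 8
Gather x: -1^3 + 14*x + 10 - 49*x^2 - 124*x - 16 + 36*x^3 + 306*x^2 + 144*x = 36*x^3 + 257*x^2 + 34*x - 7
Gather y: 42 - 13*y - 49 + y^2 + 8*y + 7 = y^2 - 5*y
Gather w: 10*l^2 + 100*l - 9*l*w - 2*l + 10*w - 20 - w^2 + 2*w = 10*l^2 + 98*l - w^2 + w*(12 - 9*l) - 20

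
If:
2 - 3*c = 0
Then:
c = 2/3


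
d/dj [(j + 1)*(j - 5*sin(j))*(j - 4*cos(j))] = (j + 1)*(j - 5*sin(j))*(4*sin(j) + 1) - (j + 1)*(j - 4*cos(j))*(5*cos(j) - 1) + (j - 5*sin(j))*(j - 4*cos(j))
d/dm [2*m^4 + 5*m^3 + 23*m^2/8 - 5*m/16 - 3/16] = 8*m^3 + 15*m^2 + 23*m/4 - 5/16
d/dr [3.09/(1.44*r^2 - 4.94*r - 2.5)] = (15.2646 - 8.8992*r)/(-1.44*r^2 + 4.94*r + 2.5)^2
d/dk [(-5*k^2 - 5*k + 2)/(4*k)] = -5/4 - 1/(2*k^2)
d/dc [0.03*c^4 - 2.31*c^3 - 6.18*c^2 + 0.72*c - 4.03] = 0.12*c^3 - 6.93*c^2 - 12.36*c + 0.72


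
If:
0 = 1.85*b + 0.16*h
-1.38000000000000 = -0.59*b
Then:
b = 2.34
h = -27.04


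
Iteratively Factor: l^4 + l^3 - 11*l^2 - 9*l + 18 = (l - 3)*(l^3 + 4*l^2 + l - 6) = (l - 3)*(l + 2)*(l^2 + 2*l - 3) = (l - 3)*(l + 2)*(l + 3)*(l - 1)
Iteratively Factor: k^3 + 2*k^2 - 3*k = (k - 1)*(k^2 + 3*k) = k*(k - 1)*(k + 3)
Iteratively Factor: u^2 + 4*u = (u)*(u + 4)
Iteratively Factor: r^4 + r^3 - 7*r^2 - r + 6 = (r + 3)*(r^3 - 2*r^2 - r + 2) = (r - 1)*(r + 3)*(r^2 - r - 2) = (r - 1)*(r + 1)*(r + 3)*(r - 2)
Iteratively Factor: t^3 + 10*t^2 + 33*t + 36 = (t + 3)*(t^2 + 7*t + 12) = (t + 3)*(t + 4)*(t + 3)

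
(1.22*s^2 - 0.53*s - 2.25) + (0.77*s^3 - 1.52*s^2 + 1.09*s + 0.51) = 0.77*s^3 - 0.3*s^2 + 0.56*s - 1.74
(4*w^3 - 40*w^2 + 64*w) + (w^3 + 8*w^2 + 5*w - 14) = 5*w^3 - 32*w^2 + 69*w - 14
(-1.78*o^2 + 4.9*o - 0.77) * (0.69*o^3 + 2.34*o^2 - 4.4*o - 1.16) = -1.2282*o^5 - 0.7842*o^4 + 18.7667*o^3 - 21.297*o^2 - 2.296*o + 0.8932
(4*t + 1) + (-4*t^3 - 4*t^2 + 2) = -4*t^3 - 4*t^2 + 4*t + 3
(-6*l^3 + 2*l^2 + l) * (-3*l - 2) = 18*l^4 + 6*l^3 - 7*l^2 - 2*l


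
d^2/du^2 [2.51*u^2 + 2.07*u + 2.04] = 5.02000000000000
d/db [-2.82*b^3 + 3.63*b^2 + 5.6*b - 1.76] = -8.46*b^2 + 7.26*b + 5.6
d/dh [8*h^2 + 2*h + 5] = 16*h + 2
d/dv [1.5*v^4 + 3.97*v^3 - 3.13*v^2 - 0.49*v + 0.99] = 6.0*v^3 + 11.91*v^2 - 6.26*v - 0.49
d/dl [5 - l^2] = -2*l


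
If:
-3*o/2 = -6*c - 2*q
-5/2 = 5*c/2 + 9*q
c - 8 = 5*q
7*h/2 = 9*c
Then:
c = 119/43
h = 306/43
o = 416/43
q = -45/43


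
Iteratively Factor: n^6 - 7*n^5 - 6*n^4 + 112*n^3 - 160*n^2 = (n - 5)*(n^5 - 2*n^4 - 16*n^3 + 32*n^2) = n*(n - 5)*(n^4 - 2*n^3 - 16*n^2 + 32*n) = n*(n - 5)*(n - 4)*(n^3 + 2*n^2 - 8*n) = n*(n - 5)*(n - 4)*(n + 4)*(n^2 - 2*n) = n^2*(n - 5)*(n - 4)*(n + 4)*(n - 2)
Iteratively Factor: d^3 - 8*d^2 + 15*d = (d - 3)*(d^2 - 5*d) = d*(d - 3)*(d - 5)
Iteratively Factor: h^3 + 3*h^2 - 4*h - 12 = (h + 2)*(h^2 + h - 6) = (h + 2)*(h + 3)*(h - 2)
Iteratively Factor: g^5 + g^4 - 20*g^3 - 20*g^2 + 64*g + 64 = (g - 2)*(g^4 + 3*g^3 - 14*g^2 - 48*g - 32) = (g - 2)*(g + 2)*(g^3 + g^2 - 16*g - 16) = (g - 2)*(g + 1)*(g + 2)*(g^2 - 16) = (g - 4)*(g - 2)*(g + 1)*(g + 2)*(g + 4)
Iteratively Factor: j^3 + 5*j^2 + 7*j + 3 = (j + 1)*(j^2 + 4*j + 3) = (j + 1)*(j + 3)*(j + 1)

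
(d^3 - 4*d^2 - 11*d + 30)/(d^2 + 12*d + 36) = (d^3 - 4*d^2 - 11*d + 30)/(d^2 + 12*d + 36)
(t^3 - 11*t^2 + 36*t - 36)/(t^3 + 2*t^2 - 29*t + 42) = (t - 6)/(t + 7)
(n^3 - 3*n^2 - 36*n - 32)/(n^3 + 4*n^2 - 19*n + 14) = (n^3 - 3*n^2 - 36*n - 32)/(n^3 + 4*n^2 - 19*n + 14)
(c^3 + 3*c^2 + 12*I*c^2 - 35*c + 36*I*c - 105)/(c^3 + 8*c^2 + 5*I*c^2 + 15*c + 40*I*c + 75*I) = (c + 7*I)/(c + 5)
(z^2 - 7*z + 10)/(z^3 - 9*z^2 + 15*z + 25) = (z - 2)/(z^2 - 4*z - 5)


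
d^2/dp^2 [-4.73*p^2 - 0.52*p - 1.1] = -9.46000000000000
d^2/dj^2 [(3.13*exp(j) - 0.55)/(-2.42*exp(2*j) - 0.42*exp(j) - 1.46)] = (-18.330532*exp(4*j) + 16.065412*exp(3*j) + 68.030556*exp(2*j) - 5.756704*exp(j) - 7.009168)*exp(j)/(14.172488*exp(6*j) + 7.379064*exp(5*j) + 26.931696*exp(4*j) + 8.977752*exp(3*j) + 16.248048*exp(2*j) + 2.685816*exp(j) + 3.112136)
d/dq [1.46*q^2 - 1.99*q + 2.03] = 2.92*q - 1.99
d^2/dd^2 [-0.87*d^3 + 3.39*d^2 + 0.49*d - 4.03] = 6.78 - 5.22*d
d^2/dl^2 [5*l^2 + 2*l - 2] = 10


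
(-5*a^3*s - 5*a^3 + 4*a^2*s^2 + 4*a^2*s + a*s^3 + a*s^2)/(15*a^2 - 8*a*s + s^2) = a*(-5*a^2*s - 5*a^2 + 4*a*s^2 + 4*a*s + s^3 + s^2)/(15*a^2 - 8*a*s + s^2)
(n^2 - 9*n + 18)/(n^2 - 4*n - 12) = (n - 3)/(n + 2)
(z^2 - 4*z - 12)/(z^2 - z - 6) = (z - 6)/(z - 3)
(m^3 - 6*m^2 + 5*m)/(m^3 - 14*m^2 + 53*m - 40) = m/(m - 8)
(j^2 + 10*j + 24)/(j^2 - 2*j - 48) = (j + 4)/(j - 8)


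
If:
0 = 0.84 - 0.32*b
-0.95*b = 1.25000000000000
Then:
No Solution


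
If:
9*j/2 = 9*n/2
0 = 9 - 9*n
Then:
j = 1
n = 1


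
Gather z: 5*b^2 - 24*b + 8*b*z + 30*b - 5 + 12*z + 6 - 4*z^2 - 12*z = 5*b^2 + 8*b*z + 6*b - 4*z^2 + 1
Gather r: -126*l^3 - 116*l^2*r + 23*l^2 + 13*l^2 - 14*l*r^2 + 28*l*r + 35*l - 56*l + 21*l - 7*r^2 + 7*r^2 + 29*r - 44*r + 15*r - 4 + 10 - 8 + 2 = -126*l^3 + 36*l^2 - 14*l*r^2 + r*(-116*l^2 + 28*l)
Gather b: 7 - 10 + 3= 0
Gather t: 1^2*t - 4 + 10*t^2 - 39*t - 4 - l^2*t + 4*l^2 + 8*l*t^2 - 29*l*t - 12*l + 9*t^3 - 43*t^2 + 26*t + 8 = 4*l^2 - 12*l + 9*t^3 + t^2*(8*l - 33) + t*(-l^2 - 29*l - 12)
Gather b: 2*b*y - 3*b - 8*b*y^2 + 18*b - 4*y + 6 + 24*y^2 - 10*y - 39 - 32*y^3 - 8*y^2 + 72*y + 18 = b*(-8*y^2 + 2*y + 15) - 32*y^3 + 16*y^2 + 58*y - 15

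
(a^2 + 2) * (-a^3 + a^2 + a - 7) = -a^5 + a^4 - a^3 - 5*a^2 + 2*a - 14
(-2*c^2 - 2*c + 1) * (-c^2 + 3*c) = 2*c^4 - 4*c^3 - 7*c^2 + 3*c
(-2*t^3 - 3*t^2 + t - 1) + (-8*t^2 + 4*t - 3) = -2*t^3 - 11*t^2 + 5*t - 4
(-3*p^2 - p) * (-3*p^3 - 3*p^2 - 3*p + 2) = 9*p^5 + 12*p^4 + 12*p^3 - 3*p^2 - 2*p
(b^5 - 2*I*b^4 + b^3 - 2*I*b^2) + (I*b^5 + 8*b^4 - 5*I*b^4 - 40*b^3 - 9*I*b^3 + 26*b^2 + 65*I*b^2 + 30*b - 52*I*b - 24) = b^5 + I*b^5 + 8*b^4 - 7*I*b^4 - 39*b^3 - 9*I*b^3 + 26*b^2 + 63*I*b^2 + 30*b - 52*I*b - 24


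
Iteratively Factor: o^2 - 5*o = (o)*(o - 5)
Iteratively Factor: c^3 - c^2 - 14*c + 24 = (c + 4)*(c^2 - 5*c + 6) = (c - 3)*(c + 4)*(c - 2)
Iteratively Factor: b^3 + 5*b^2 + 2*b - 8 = (b + 4)*(b^2 + b - 2) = (b - 1)*(b + 4)*(b + 2)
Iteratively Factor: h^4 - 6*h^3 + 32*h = (h)*(h^3 - 6*h^2 + 32) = h*(h - 4)*(h^2 - 2*h - 8) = h*(h - 4)^2*(h + 2)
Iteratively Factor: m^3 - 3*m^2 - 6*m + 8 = (m + 2)*(m^2 - 5*m + 4) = (m - 1)*(m + 2)*(m - 4)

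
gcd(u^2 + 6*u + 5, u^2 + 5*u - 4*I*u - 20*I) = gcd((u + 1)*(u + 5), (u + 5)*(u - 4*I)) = u + 5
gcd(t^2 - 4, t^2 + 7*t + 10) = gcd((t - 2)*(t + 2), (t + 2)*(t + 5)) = t + 2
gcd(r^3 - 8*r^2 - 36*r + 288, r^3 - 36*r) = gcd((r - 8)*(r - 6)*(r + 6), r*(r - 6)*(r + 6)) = r^2 - 36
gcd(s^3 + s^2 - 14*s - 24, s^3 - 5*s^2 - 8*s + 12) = s + 2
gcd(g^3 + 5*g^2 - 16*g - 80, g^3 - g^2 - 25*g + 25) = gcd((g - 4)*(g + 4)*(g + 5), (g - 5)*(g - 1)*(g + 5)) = g + 5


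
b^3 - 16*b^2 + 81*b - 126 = (b - 7)*(b - 6)*(b - 3)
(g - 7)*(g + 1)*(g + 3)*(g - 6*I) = g^4 - 3*g^3 - 6*I*g^3 - 25*g^2 + 18*I*g^2 - 21*g + 150*I*g + 126*I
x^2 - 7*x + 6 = (x - 6)*(x - 1)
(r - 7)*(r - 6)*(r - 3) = r^3 - 16*r^2 + 81*r - 126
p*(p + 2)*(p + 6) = p^3 + 8*p^2 + 12*p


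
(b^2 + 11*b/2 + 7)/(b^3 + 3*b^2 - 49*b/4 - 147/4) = 2*(b + 2)/(2*b^2 - b - 21)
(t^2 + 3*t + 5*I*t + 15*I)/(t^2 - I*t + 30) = (t + 3)/(t - 6*I)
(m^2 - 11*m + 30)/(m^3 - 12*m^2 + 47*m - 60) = (m - 6)/(m^2 - 7*m + 12)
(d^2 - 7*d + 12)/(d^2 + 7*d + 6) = (d^2 - 7*d + 12)/(d^2 + 7*d + 6)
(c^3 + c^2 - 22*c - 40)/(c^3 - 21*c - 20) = (c + 2)/(c + 1)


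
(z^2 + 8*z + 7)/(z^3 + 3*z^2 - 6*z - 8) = (z + 7)/(z^2 + 2*z - 8)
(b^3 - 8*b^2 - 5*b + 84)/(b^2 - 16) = (b^2 - 4*b - 21)/(b + 4)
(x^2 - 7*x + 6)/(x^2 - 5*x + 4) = (x - 6)/(x - 4)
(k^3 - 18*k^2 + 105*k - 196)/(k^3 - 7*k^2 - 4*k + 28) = (k^2 - 11*k + 28)/(k^2 - 4)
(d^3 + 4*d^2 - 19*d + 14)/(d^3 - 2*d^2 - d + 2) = (d + 7)/(d + 1)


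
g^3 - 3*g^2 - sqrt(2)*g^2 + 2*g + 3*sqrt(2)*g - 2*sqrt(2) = (g - 2)*(g - 1)*(g - sqrt(2))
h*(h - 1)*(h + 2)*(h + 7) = h^4 + 8*h^3 + 5*h^2 - 14*h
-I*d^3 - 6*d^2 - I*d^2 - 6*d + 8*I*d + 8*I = (d - 4*I)*(d - 2*I)*(-I*d - I)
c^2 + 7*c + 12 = (c + 3)*(c + 4)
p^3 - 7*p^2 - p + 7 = (p - 7)*(p - 1)*(p + 1)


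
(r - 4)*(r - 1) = r^2 - 5*r + 4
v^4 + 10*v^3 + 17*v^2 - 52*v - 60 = (v - 2)*(v + 1)*(v + 5)*(v + 6)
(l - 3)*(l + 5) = l^2 + 2*l - 15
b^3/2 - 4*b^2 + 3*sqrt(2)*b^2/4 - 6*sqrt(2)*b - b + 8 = (b/2 + sqrt(2))*(b - 8)*(b - sqrt(2)/2)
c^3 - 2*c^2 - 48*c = c*(c - 8)*(c + 6)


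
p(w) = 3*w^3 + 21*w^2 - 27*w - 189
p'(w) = 9*w^2 + 42*w - 27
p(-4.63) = 88.43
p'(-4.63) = -28.53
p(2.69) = -51.28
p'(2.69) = 151.10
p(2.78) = -37.31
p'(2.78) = 159.32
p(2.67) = -54.28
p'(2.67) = 149.30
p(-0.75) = -158.20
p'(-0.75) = -53.44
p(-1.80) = -89.86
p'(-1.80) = -73.44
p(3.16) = 30.04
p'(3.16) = 195.59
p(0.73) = -196.35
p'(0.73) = 8.46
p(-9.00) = -432.00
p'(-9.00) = 324.00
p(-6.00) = 81.00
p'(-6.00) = 45.00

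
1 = 1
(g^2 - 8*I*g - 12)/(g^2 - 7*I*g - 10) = (g - 6*I)/(g - 5*I)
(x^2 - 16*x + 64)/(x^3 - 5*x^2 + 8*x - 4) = (x^2 - 16*x + 64)/(x^3 - 5*x^2 + 8*x - 4)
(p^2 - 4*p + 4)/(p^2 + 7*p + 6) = (p^2 - 4*p + 4)/(p^2 + 7*p + 6)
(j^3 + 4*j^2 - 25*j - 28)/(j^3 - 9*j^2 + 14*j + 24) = (j + 7)/(j - 6)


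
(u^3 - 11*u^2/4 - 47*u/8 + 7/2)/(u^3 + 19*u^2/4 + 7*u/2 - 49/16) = 2*(u - 4)/(2*u + 7)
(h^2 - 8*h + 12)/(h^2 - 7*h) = (h^2 - 8*h + 12)/(h*(h - 7))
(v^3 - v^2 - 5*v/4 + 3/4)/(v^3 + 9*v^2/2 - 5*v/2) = (2*v^2 - v - 3)/(2*v*(v + 5))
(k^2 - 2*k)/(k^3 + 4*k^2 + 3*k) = (k - 2)/(k^2 + 4*k + 3)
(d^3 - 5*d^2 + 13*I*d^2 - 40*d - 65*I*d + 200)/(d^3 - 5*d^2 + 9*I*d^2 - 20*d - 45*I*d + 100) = (d + 8*I)/(d + 4*I)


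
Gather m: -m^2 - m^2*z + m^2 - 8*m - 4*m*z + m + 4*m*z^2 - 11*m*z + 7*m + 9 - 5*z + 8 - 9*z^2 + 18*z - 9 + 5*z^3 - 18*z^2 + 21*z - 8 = -m^2*z + m*(4*z^2 - 15*z) + 5*z^3 - 27*z^2 + 34*z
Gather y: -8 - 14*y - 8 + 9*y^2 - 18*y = 9*y^2 - 32*y - 16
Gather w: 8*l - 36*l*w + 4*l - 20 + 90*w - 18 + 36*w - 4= 12*l + w*(126 - 36*l) - 42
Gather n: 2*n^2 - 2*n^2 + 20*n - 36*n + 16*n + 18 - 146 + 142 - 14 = 0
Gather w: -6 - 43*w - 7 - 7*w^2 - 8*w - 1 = -7*w^2 - 51*w - 14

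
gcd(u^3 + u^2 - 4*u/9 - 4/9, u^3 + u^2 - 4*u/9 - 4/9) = u^3 + u^2 - 4*u/9 - 4/9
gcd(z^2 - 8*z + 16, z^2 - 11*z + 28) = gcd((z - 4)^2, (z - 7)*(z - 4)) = z - 4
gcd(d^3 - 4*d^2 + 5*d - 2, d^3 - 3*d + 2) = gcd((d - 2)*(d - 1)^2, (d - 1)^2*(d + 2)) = d^2 - 2*d + 1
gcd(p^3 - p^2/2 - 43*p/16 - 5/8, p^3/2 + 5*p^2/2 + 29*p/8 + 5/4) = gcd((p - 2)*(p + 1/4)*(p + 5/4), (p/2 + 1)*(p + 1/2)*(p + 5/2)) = 1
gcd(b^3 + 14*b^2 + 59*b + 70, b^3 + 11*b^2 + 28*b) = b + 7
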